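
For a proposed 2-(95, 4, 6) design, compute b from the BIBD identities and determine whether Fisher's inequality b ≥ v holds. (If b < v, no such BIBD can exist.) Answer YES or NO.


r = λ(v − 1)/(k − 1) = 6·94/3 = 188.
b = vr/k = 95·188/4 = 4465.
Fisher's inequality: b ≥ v ⇔ 4465 ≥ 95? YES.

YES


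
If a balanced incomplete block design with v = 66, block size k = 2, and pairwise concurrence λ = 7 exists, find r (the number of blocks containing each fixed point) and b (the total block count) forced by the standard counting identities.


Any 2-(v, k, λ) BIBD satisfies two necessary conditions:
  (i)  Each point sits in r blocks, and counting incidences through any fixed point gives r(k − 1) = λ(v − 1), so r = λ(v − 1)/(k − 1).
  (ii) Total incidences bk = vr, so b = vr/k.
Step 1: r = λ(v − 1)/(k − 1) = 7·(66 − 1)/(2 − 1) = 7·65/1 = 455/1 = 455.
Step 2: b = vr/k = 66·455/2 = 30030/2 = 15015.
Check integrality: r = 455 ∈ Z ✓, b = 15015 ∈ Z ✓.
(These identities are necessary conditions: they determine r and b for any design with these parameters, but do not by themselves prove that one exists.)

r = 455, b = 15015.


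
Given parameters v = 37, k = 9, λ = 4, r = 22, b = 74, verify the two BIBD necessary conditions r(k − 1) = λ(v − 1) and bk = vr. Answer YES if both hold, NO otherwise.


Condition (i): r(k − 1) = 22·8 = 176; λ(v − 1) = 4·36 = 144. Match? NO.
Condition (ii): bk = 74·9 = 666; vr = 37·22 = 814. Match? NO.
Both conditions hold? NO.

NO


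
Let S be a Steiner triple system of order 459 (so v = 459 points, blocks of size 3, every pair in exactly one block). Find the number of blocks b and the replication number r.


An STS(v) is a 2-(v, 3, 1) BIBD: block size k = 3, λ = 1.
Replication: r(k − 1) = λ(v − 1) ⇒ r·2 = 459 − 1 = 458 ⇒ r = 229.
Block count: bk = vr ⇒ b·3 = 459·229 = 105111 ⇒ b = 35037.

r = 229, b = 35037.


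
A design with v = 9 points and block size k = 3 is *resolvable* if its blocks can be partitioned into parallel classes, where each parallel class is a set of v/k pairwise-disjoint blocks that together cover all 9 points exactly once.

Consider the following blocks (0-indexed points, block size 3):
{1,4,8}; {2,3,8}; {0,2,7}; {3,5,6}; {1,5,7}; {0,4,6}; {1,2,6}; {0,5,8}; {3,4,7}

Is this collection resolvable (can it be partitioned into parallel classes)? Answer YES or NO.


v = 9, block size k = 3, number of blocks = 9.
For resolvability, blocks must partition into parallel classes of size v/k = 3.
Total blocks must therefore be a multiple of 3: 9 = 3·3 + 0 ⇒ divisible ✓.
Greedy packing gives 3 candidate class(es). Each should be a full parallel class (size 3, covers all 9 points).
  Class 1 (3 blocks): {1,4,8}; {0,2,7}; {3,5,6}. Points covered: [0, 1, 2, 3, 4, 5, 6, 7, 8].
  Class 2 (3 blocks): {2,3,8}; {1,5,7}; {0,4,6}. Points covered: [0, 1, 2, 3, 4, 5, 6, 7, 8].
  Class 3 (3 blocks): {1,2,6}; {0,5,8}; {3,4,7}. Points covered: [0, 1, 2, 3, 4, 5, 6, 7, 8].
All classes full (size 3)? YES. All classes cover every point? YES.
Resolvable? YES.

YES


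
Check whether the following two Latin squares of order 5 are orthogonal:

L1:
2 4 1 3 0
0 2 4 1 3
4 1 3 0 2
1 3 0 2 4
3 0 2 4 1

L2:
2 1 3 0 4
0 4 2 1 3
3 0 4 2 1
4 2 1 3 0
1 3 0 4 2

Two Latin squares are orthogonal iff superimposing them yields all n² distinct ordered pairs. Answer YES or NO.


Form the n² = 25 superimposed pairs (L1[i][j], L2[i][j]), row by row (rows and columns indexed from 0):
row 0: (2,2) (4,1) (1,3) (3,0) (0,4)
row 1: (0,0) (2,4) (4,2) (1,1) (3,3)
row 2: (4,3) (1,0) (3,4) (0,2) (2,1)
row 3: (1,4) (3,2) (0,1) (2,3) (4,0)
row 4: (3,1) (0,3) (2,0) (4,4) (1,2)
Orthogonality requires all 25 pairs distinct.
Check by first coordinate: for each symbol s of L1, list the L2 entries in the n cells where L1 = s; they must all differ.
  L1 = 0: L2 entries (in reading order) 4, 0, 2, 1, 3 — all 5 distinct ✓
  L1 = 1: L2 entries (in reading order) 3, 1, 0, 4, 2 — all 5 distinct ✓
  L1 = 2: L2 entries (in reading order) 2, 4, 1, 3, 0 — all 5 distinct ✓
  L1 = 3: L2 entries (in reading order) 0, 3, 4, 2, 1 — all 5 distinct ✓
  L1 = 4: L2 entries (in reading order) 1, 2, 3, 0, 4 — all 5 distinct ✓
Every symbol of L1 meets every symbol of L2 exactly once, so all 25 pairs are distinct (25 of 25).
Conclusion: YES.

YES


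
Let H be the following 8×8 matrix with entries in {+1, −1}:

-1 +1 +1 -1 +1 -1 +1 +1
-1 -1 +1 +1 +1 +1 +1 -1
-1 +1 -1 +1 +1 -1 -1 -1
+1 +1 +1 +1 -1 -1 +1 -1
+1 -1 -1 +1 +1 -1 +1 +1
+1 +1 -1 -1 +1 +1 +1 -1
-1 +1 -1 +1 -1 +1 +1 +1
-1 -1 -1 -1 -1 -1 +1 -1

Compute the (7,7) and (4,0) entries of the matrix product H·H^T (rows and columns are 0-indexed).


Row 0 of H: [-1, 1, 1, -1, 1, -1, 1, 1].
Row 4 of H: [1, -1, -1, 1, 1, -1, 1, 1].
Row 7 of H: [-1, -1, -1, -1, -1, -1, 1, -1].
(H·H^T)[7][7] = Σ_j H[7][j]·H[7][j] = (-1)² + (-1)² + (-1)² + (-1)² + (-1)² + (-1)² + (1)² + (-1)² = 1 + 1 + 1 + 1 + 1 + 1 + 1 + 1 = 8.
(H·H^T)[4][0] = Σ_j H[4][j]·H[0][j] = (1)·(-1) + (-1)·(1) + (-1)·(1) + (1)·(-1) + (1)·(1) + (-1)·(-1) + (1)·(1) + (1)·(1) = -1 + -1 + -1 + -1 + 1 + 1 + 1 + 1 = 0.
So rows 4 and 0 are orthogonal; the diagonal entry equals n = 8.

(7,7) entry = 8; (4,0) entry = 0.


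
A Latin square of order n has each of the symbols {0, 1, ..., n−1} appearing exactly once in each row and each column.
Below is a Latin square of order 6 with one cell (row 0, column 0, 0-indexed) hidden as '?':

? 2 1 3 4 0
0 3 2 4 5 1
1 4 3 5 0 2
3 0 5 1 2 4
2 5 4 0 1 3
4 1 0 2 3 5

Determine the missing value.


Row 0 contains symbols [0, 1, 2, 3, 4] — missing [5].
Column 0 contains symbols [0, 1, 2, 3, 4] — missing [5].
The missing symbol must appear in both missing sets; intersection = [5].
Therefore the hidden value is 5.

Missing value = 5.


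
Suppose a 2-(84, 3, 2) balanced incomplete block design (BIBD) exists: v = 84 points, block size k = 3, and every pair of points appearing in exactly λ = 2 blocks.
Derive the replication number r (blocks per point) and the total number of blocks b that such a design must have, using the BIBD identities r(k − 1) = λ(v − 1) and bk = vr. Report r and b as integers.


Any 2-(v, k, λ) BIBD satisfies two necessary conditions:
  (i)  Each point sits in r blocks, and counting incidences through any fixed point gives r(k − 1) = λ(v − 1), so r = λ(v − 1)/(k − 1).
  (ii) Total incidences bk = vr, so b = vr/k.
Step 1: r = λ(v − 1)/(k − 1) = 2·(84 − 1)/(3 − 1) = 2·83/2 = 166/2 = 83.
Step 2: b = vr/k = 84·83/3 = 6972/3 = 2324.
Check integrality: r = 83 ∈ Z ✓, b = 2324 ∈ Z ✓.
(These identities are necessary conditions: they determine r and b for any design with these parameters, but do not by themselves prove that one exists.)

r = 83, b = 2324.


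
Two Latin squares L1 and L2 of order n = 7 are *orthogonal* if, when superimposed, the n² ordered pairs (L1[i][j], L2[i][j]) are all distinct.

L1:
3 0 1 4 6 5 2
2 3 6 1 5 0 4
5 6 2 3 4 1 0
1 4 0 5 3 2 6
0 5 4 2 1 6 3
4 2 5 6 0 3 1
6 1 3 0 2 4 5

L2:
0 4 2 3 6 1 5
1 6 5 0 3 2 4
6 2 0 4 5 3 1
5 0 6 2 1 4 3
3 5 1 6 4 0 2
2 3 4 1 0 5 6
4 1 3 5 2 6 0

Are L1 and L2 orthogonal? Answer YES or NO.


Form the n² = 49 superimposed pairs (L1[i][j], L2[i][j]), row by row (rows and columns indexed from 0):
row 0: (3,0) (0,4) (1,2) (4,3) (6,6) (5,1) (2,5)
row 1: (2,1) (3,6) (6,5) (1,0) (5,3) (0,2) (4,4)
row 2: (5,6) (6,2) (2,0) (3,4) (4,5) (1,3) (0,1)
row 3: (1,5) (4,0) (0,6) (5,2) (3,1) (2,4) (6,3)
row 4: (0,3) (5,5) (4,1) (2,6) (1,4) (6,0) (3,2)
row 5: (4,2) (2,3) (5,4) (6,1) (0,0) (3,5) (1,6)
row 6: (6,4) (1,1) (3,3) (0,5) (2,2) (4,6) (5,0)
Orthogonality requires all 49 pairs distinct.
Check by first coordinate: for each symbol s of L1, list the L2 entries in the n cells where L1 = s; they must all differ.
  L1 = 0: L2 entries (in reading order) 4, 2, 1, 6, 3, 0, 5 — all 7 distinct ✓
  L1 = 1: L2 entries (in reading order) 2, 0, 3, 5, 4, 6, 1 — all 7 distinct ✓
  L1 = 2: L2 entries (in reading order) 5, 1, 0, 4, 6, 3, 2 — all 7 distinct ✓
  L1 = 3: L2 entries (in reading order) 0, 6, 4, 1, 2, 5, 3 — all 7 distinct ✓
  L1 = 4: L2 entries (in reading order) 3, 4, 5, 0, 1, 2, 6 — all 7 distinct ✓
  L1 = 5: L2 entries (in reading order) 1, 3, 6, 2, 5, 4, 0 — all 7 distinct ✓
  L1 = 6: L2 entries (in reading order) 6, 5, 2, 3, 0, 1, 4 — all 7 distinct ✓
Every symbol of L1 meets every symbol of L2 exactly once, so all 49 pairs are distinct (49 of 49).
Conclusion: YES.

YES


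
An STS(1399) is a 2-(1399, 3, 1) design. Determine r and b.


An STS(v) is a 2-(v, 3, 1) BIBD: block size k = 3, λ = 1.
Replication: r(k − 1) = λ(v − 1) ⇒ r·2 = 1399 − 1 = 1398 ⇒ r = 699.
Block count: bk = vr ⇒ b·3 = 1399·699 = 977901 ⇒ b = 325967.

r = 699, b = 325967.


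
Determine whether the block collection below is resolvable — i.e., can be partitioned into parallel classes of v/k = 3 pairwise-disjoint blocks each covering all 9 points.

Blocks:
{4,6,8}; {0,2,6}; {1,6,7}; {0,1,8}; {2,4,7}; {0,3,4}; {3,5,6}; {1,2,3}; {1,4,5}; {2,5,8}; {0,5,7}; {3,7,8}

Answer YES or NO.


v = 9, block size k = 3, number of blocks = 12.
For resolvability, blocks must partition into parallel classes of size v/k = 3.
Total blocks must therefore be a multiple of 3: 12 = 3·4 + 0 ⇒ divisible ✓.
Greedy packing gives 4 candidate class(es). Each should be a full parallel class (size 3, covers all 9 points).
  Class 1 (3 blocks): {4,6,8}; {1,2,3}; {0,5,7}. Points covered: [0, 1, 2, 3, 4, 5, 6, 7, 8].
  Class 2 (3 blocks): {0,2,6}; {1,4,5}; {3,7,8}. Points covered: [0, 1, 2, 3, 4, 5, 6, 7, 8].
  Class 3 (3 blocks): {1,6,7}; {0,3,4}; {2,5,8}. Points covered: [0, 1, 2, 3, 4, 5, 6, 7, 8].
  Class 4 (3 blocks): {0,1,8}; {2,4,7}; {3,5,6}. Points covered: [0, 1, 2, 3, 4, 5, 6, 7, 8].
All classes full (size 3)? YES. All classes cover every point? YES.
Resolvable? YES.

YES


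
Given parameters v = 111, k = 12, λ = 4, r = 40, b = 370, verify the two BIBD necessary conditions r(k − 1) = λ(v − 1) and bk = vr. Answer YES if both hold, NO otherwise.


Condition (i): r(k − 1) = 40·11 = 440; λ(v − 1) = 4·110 = 440. Match? YES.
Condition (ii): bk = 370·12 = 4440; vr = 111·40 = 4440. Match? YES.
Both conditions hold? YES.

YES


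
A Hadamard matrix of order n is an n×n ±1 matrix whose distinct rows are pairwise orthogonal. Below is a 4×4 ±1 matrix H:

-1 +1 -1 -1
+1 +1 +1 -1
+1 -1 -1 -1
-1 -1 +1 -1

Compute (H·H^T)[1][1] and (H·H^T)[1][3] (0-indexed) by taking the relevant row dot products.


Row 1 of H: [1, 1, 1, -1].
Row 3 of H: [-1, -1, 1, -1].
(H·H^T)[1][1] = Σ_j H[1][j]·H[1][j] = (1)² + (1)² + (1)² + (-1)² = 1 + 1 + 1 + 1 = 4.
(H·H^T)[1][3] = Σ_j H[1][j]·H[3][j] = (1)·(-1) + (1)·(-1) + (1)·(1) + (-1)·(-1) = -1 + -1 + 1 + 1 = 0.
So rows 1 and 3 are orthogonal; the diagonal entry equals n = 4.

(1,1) entry = 4; (1,3) entry = 0.


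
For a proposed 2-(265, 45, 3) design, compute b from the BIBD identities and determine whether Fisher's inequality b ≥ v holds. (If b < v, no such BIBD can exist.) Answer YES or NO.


b = λv(v − 1)/(k(k − 1)) = 3·265·264/(45·44) = 209880/1980 = 106.
Compare with v = 265: b < v, so Fisher's inequality fails.

NO


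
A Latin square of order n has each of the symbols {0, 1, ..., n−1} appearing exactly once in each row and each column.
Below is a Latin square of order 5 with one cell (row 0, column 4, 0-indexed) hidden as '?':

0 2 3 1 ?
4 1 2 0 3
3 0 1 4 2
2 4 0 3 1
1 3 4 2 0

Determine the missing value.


Row 0 contains symbols [0, 1, 2, 3] — missing [4].
Column 4 contains symbols [0, 1, 2, 3] — missing [4].
The missing symbol must appear in both missing sets; intersection = [4].
Therefore the hidden value is 4.

Missing value = 4.


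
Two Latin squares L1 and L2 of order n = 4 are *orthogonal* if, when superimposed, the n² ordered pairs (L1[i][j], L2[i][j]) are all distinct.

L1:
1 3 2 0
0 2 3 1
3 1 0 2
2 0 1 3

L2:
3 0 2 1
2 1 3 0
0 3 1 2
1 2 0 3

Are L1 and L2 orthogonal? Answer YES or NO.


Form the n² = 16 superimposed pairs (L1[i][j], L2[i][j]), row by row (rows and columns indexed from 0):
row 0: (1,3) (3,0) (2,2) (0,1)
row 1: (0,2) (2,1) (3,3) (1,0)
row 2: (3,0) (1,3) (0,1) (2,2)
row 3: (2,1) (0,2) (1,0) (3,3)
Orthogonality requires all 16 pairs distinct.
But the pair (3,0) repeats: cell (0,1) has L1 = 3, L2 = 0, and cell (2,0) has L1 = 3, L2 = 0.
A repeated pair means some other pair never occurs (only 8 distinct pairs out of 16), so the squares are not orthogonal.
Conclusion: NO.

NO


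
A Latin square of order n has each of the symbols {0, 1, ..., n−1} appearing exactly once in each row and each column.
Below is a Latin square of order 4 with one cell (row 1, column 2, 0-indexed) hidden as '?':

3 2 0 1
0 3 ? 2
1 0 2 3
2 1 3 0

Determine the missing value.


Row 1 contains symbols [0, 2, 3] — missing [1].
Column 2 contains symbols [0, 2, 3] — missing [1].
The missing symbol must appear in both missing sets; intersection = [1].
Therefore the hidden value is 1.

Missing value = 1.


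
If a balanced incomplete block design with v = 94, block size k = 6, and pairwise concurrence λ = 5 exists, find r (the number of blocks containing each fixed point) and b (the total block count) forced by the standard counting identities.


Any 2-(v, k, λ) BIBD satisfies two necessary conditions:
  (i)  Each point sits in r blocks, and counting incidences through any fixed point gives r(k − 1) = λ(v − 1), so r = λ(v − 1)/(k − 1).
  (ii) Total incidences bk = vr, so b = vr/k.
Step 1: r = λ(v − 1)/(k − 1) = 5·(94 − 1)/(6 − 1) = 5·93/5 = 465/5 = 93.
Step 2: b = vr/k = 94·93/6 = 8742/6 = 1457.
Check integrality: r = 93 ∈ Z ✓, b = 1457 ∈ Z ✓.
(These identities are necessary conditions: they determine r and b for any design with these parameters, but do not by themselves prove that one exists.)

r = 93, b = 1457.


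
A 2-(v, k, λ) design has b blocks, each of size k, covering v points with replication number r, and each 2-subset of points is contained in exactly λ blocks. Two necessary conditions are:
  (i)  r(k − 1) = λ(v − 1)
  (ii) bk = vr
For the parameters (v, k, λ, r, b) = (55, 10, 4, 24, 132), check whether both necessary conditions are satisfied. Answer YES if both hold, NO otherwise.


Condition (i): r(k − 1) = 24·9 = 216; λ(v − 1) = 4·54 = 216. Match? YES.
Condition (ii): bk = 132·10 = 1320; vr = 55·24 = 1320. Match? YES.
Both conditions hold? YES.

YES


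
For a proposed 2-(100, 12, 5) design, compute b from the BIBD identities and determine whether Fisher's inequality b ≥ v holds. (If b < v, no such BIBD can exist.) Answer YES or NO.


b = λv(v − 1)/(k(k − 1)) = 5·100·99/(12·11) = 49500/132 = 375.
Compare with v = 100: b ≥ v, so Fisher's inequality holds.

YES


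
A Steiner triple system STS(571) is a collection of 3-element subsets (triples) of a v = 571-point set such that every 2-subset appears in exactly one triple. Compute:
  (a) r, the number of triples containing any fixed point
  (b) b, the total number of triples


An STS(v) is a 2-(v, 3, 1) BIBD: block size k = 3, λ = 1.
Replication: r(k − 1) = λ(v − 1) ⇒ r·2 = 571 − 1 = 570 ⇒ r = 285.
Block count: bk = vr ⇒ b·3 = 571·285 = 162735 ⇒ b = 54245.
(Check via b = v(v − 1)/6 = 571·570/6 = 325470/6 = 54245.)

r = 285, b = 54245.


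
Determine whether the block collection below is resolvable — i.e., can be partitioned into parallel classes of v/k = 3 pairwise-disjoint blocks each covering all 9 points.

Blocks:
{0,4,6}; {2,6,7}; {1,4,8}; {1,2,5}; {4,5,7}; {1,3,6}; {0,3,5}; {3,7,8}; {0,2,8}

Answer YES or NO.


v = 9, block size k = 3, number of blocks = 9.
For resolvability, blocks must partition into parallel classes of size v/k = 3.
Total blocks must therefore be a multiple of 3: 9 = 3·3 + 0 ⇒ divisible ✓.
Greedy packing gives 3 candidate class(es). Each should be a full parallel class (size 3, covers all 9 points).
  Class 1 (3 blocks): {0,4,6}; {1,2,5}; {3,7,8}. Points covered: [0, 1, 2, 3, 4, 5, 6, 7, 8].
  Class 2 (3 blocks): {2,6,7}; {1,4,8}; {0,3,5}. Points covered: [0, 1, 2, 3, 4, 5, 6, 7, 8].
  Class 3 (3 blocks): {4,5,7}; {1,3,6}; {0,2,8}. Points covered: [0, 1, 2, 3, 4, 5, 6, 7, 8].
All classes full (size 3)? YES. All classes cover every point? YES.
Resolvable? YES.

YES


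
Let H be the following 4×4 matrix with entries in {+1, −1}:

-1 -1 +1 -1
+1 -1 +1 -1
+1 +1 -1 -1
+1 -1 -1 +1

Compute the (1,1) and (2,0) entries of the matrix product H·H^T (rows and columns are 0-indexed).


Row 0 of H: [-1, -1, 1, -1].
Row 1 of H: [1, -1, 1, -1].
Row 2 of H: [1, 1, -1, -1].
(H·H^T)[1][1] = Σ_j H[1][j]·H[1][j] = (1)² + (-1)² + (1)² + (-1)² = 1 + 1 + 1 + 1 = 4.
(H·H^T)[2][0] = Σ_j H[2][j]·H[0][j] = (1)·(-1) + (1)·(-1) + (-1)·(1) + (-1)·(-1) = -1 + -1 + -1 + 1 = -2.
Rows 2 and 0 are not orthogonal (dot product = -2 ≠ 0), so H is not a Hadamard matrix.

(1,1) entry = 4; (2,0) entry = -2.


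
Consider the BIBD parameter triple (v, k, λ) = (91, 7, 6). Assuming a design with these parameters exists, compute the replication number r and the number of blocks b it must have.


Any 2-(v, k, λ) BIBD satisfies two necessary conditions:
  (i)  Each point sits in r blocks, and counting incidences through any fixed point gives r(k − 1) = λ(v − 1), so r = λ(v − 1)/(k − 1).
  (ii) Total incidences bk = vr, so b = vr/k.
Step 1: r = λ(v − 1)/(k − 1) = 6·(91 − 1)/(7 − 1) = 6·90/6 = 540/6 = 90.
Step 2: b = vr/k = 91·90/7 = 8190/7 = 1170.
Check integrality: r = 90 ∈ Z ✓, b = 1170 ∈ Z ✓.
(These identities are necessary conditions: they determine r and b for any design with these parameters, but do not by themselves prove that one exists.)

r = 90, b = 1170.


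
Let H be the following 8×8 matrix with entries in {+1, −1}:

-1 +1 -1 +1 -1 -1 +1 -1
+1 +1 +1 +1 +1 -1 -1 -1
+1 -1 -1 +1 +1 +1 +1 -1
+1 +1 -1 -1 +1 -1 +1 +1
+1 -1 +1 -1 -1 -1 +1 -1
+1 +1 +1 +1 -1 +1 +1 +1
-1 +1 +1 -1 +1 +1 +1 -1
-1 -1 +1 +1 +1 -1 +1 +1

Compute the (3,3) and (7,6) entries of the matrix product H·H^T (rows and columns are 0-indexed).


Row 3 of H: [1, 1, -1, -1, 1, -1, 1, 1].
Row 6 of H: [-1, 1, 1, -1, 1, 1, 1, -1].
Row 7 of H: [-1, -1, 1, 1, 1, -1, 1, 1].
(H·H^T)[3][3] = Σ_j H[3][j]·H[3][j] = (1)² + (1)² + (-1)² + (-1)² + (1)² + (-1)² + (1)² + (1)² = 1 + 1 + 1 + 1 + 1 + 1 + 1 + 1 = 8.
(H·H^T)[7][6] = Σ_j H[7][j]·H[6][j] = (-1)·(-1) + (-1)·(1) + (1)·(1) + (1)·(-1) + (1)·(1) + (-1)·(1) + (1)·(1) + (1)·(-1) = 1 + -1 + 1 + -1 + 1 + -1 + 1 + -1 = 0.
So rows 7 and 6 are orthogonal; the diagonal entry equals n = 8.

(3,3) entry = 8; (7,6) entry = 0.


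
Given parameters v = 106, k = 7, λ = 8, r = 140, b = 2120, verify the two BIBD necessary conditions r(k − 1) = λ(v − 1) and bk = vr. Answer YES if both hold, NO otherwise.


Condition (i): r(k − 1) = 140·6 = 840; λ(v − 1) = 8·105 = 840. Match? YES.
Condition (ii): bk = 2120·7 = 14840; vr = 106·140 = 14840. Match? YES.
Both conditions hold? YES.

YES


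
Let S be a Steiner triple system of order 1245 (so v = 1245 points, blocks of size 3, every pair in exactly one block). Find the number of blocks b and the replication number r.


An STS(v) is a 2-(v, 3, 1) BIBD: block size k = 3, λ = 1.
Replication: r(k − 1) = λ(v − 1) ⇒ r·2 = 1245 − 1 = 1244 ⇒ r = 622.
Block count: bk = vr ⇒ b·3 = 1245·622 = 774390 ⇒ b = 258130.
(Check via b = v(v − 1)/6 = 1245·1244/6 = 1548780/6 = 258130.)

r = 622, b = 258130.


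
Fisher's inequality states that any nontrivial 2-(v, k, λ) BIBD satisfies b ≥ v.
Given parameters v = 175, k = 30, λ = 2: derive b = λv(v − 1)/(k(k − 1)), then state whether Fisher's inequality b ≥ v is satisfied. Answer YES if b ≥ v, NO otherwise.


b = λv(v − 1)/(k(k − 1)) = 2·175·174/(30·29) = 60900/870 = 70.
Compare with v = 175: b < v, so Fisher's inequality fails.

NO


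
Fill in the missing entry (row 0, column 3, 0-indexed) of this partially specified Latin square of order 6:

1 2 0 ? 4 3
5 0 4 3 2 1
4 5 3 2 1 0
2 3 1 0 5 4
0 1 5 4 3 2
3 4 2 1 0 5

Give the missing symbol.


Row 0 contains symbols [0, 1, 2, 3, 4] — missing [5].
Column 3 contains symbols [0, 1, 2, 3, 4] — missing [5].
The missing symbol must appear in both missing sets; intersection = [5].
Therefore the hidden value is 5.

Missing value = 5.


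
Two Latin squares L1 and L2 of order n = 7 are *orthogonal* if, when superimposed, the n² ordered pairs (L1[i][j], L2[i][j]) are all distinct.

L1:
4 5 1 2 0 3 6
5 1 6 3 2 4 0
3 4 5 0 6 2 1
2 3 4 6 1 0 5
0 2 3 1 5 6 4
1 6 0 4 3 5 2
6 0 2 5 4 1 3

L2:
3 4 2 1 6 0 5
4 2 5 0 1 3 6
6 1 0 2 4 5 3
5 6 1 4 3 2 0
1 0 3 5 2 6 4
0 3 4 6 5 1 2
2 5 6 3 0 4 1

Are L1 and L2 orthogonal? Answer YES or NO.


Form the n² = 49 superimposed pairs (L1[i][j], L2[i][j]), row by row (rows and columns indexed from 0):
row 0: (4,3) (5,4) (1,2) (2,1) (0,6) (3,0) (6,5)
row 1: (5,4) (1,2) (6,5) (3,0) (2,1) (4,3) (0,6)
row 2: (3,6) (4,1) (5,0) (0,2) (6,4) (2,5) (1,3)
row 3: (2,5) (3,6) (4,1) (6,4) (1,3) (0,2) (5,0)
row 4: (0,1) (2,0) (3,3) (1,5) (5,2) (6,6) (4,4)
row 5: (1,0) (6,3) (0,4) (4,6) (3,5) (5,1) (2,2)
row 6: (6,2) (0,5) (2,6) (5,3) (4,0) (1,4) (3,1)
Orthogonality requires all 49 pairs distinct.
But the pair (5,4) repeats: cell (0,1) has L1 = 5, L2 = 4, and cell (1,0) has L1 = 5, L2 = 4.
A repeated pair means some other pair never occurs (only 35 distinct pairs out of 49), so the squares are not orthogonal.
Conclusion: NO.

NO


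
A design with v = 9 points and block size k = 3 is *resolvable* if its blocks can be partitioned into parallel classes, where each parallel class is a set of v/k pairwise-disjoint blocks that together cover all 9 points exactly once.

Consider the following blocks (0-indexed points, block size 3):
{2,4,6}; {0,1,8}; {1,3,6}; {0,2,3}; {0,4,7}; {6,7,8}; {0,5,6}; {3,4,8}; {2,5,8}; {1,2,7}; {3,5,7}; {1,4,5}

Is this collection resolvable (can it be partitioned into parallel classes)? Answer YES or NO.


v = 9, block size k = 3, number of blocks = 12.
For resolvability, blocks must partition into parallel classes of size v/k = 3.
Total blocks must therefore be a multiple of 3: 12 = 3·4 + 0 ⇒ divisible ✓.
Greedy packing gives 4 candidate class(es). Each should be a full parallel class (size 3, covers all 9 points).
  Class 1 (3 blocks): {2,4,6}; {0,1,8}; {3,5,7}. Points covered: [0, 1, 2, 3, 4, 5, 6, 7, 8].
  Class 2 (3 blocks): {1,3,6}; {0,4,7}; {2,5,8}. Points covered: [0, 1, 2, 3, 4, 5, 6, 7, 8].
  Class 3 (3 blocks): {0,2,3}; {6,7,8}; {1,4,5}. Points covered: [0, 1, 2, 3, 4, 5, 6, 7, 8].
  Class 4 (3 blocks): {0,5,6}; {3,4,8}; {1,2,7}. Points covered: [0, 1, 2, 3, 4, 5, 6, 7, 8].
All classes full (size 3)? YES. All classes cover every point? YES.
Resolvable? YES.

YES


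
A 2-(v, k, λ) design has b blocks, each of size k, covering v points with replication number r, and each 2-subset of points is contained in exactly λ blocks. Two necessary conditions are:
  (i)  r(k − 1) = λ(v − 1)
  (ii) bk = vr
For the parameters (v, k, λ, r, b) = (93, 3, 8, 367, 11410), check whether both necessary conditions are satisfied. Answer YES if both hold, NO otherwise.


Condition (i): r(k − 1) = 367·2 = 734; λ(v − 1) = 8·92 = 736. Match? NO.
Condition (ii): bk = 11410·3 = 34230; vr = 93·367 = 34131. Match? NO.
Both conditions hold? NO.

NO


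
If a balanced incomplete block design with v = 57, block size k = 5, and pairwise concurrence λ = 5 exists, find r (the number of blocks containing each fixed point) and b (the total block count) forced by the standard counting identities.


Any 2-(v, k, λ) BIBD satisfies two necessary conditions:
  (i)  Each point sits in r blocks, and counting incidences through any fixed point gives r(k − 1) = λ(v − 1), so r = λ(v − 1)/(k − 1).
  (ii) Total incidences bk = vr, so b = vr/k.
Step 1: r = λ(v − 1)/(k − 1) = 5·(57 − 1)/(5 − 1) = 5·56/4 = 280/4 = 70.
Step 2: b = vr/k = 57·70/5 = 3990/5 = 798.
Check integrality: r = 70 ∈ Z ✓, b = 798 ∈ Z ✓.
(These identities are necessary conditions: they determine r and b for any design with these parameters, but do not by themselves prove that one exists.)

r = 70, b = 798.


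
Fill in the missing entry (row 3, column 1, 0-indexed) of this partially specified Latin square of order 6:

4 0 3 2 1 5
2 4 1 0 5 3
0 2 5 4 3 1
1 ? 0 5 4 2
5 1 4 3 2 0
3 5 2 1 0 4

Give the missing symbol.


Row 3 contains symbols [0, 1, 2, 4, 5] — missing [3].
Column 1 contains symbols [0, 1, 2, 4, 5] — missing [3].
The missing symbol must appear in both missing sets; intersection = [3].
Therefore the hidden value is 3.

Missing value = 3.


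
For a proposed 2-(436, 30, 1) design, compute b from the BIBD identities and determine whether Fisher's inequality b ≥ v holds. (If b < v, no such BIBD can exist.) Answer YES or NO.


r = λ(v − 1)/(k − 1) = 1·435/29 = 15.
b = vr/k = 436·15/30 = 218.
Fisher's inequality: b ≥ v ⇔ 218 ≥ 436? NO.

NO


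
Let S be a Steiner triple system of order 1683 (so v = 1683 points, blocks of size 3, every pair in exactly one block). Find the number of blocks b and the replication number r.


An STS(v) is a 2-(v, 3, 1) BIBD: block size k = 3, λ = 1.
Replication: r(k − 1) = λ(v − 1) ⇒ r·2 = 1683 − 1 = 1682 ⇒ r = 841.
Block count: bk = vr ⇒ b·3 = 1683·841 = 1415403 ⇒ b = 471801.

r = 841, b = 471801.


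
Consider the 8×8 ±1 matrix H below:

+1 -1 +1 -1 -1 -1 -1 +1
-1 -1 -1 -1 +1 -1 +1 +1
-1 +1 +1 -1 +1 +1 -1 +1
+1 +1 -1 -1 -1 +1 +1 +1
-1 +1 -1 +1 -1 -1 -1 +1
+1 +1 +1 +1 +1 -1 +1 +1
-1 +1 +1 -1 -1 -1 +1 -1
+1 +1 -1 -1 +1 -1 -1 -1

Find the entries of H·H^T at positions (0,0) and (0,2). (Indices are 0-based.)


Row 0 of H: [1, -1, 1, -1, -1, -1, -1, 1].
Row 2 of H: [-1, 1, 1, -1, 1, 1, -1, 1].
(H·H^T)[0][0] = Σ_j H[0][j]·H[0][j] = (1)² + (-1)² + (1)² + (-1)² + (-1)² + (-1)² + (-1)² + (1)² = 1 + 1 + 1 + 1 + 1 + 1 + 1 + 1 = 8.
(H·H^T)[0][2] = Σ_j H[0][j]·H[2][j] = (1)·(-1) + (-1)·(1) + (1)·(1) + (-1)·(-1) + (-1)·(1) + (-1)·(1) + (-1)·(-1) + (1)·(1) = -1 + -1 + 1 + 1 + -1 + -1 + 1 + 1 = 0.
So rows 0 and 2 are orthogonal; the diagonal entry equals n = 8.

(0,0) entry = 8; (0,2) entry = 0.


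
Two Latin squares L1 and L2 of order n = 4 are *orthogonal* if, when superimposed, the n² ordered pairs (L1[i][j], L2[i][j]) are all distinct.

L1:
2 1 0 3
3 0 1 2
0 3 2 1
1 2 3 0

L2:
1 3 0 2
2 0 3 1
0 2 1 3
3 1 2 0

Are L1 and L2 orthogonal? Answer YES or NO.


Form the n² = 16 superimposed pairs (L1[i][j], L2[i][j]), row by row (rows and columns indexed from 0):
row 0: (2,1) (1,3) (0,0) (3,2)
row 1: (3,2) (0,0) (1,3) (2,1)
row 2: (0,0) (3,2) (2,1) (1,3)
row 3: (1,3) (2,1) (3,2) (0,0)
Orthogonality requires all 16 pairs distinct.
But the pair (3,2) repeats: cell (0,3) has L1 = 3, L2 = 2, and cell (1,0) has L1 = 3, L2 = 2.
A repeated pair means some other pair never occurs (only 4 distinct pairs out of 16), so the squares are not orthogonal.
Conclusion: NO.

NO


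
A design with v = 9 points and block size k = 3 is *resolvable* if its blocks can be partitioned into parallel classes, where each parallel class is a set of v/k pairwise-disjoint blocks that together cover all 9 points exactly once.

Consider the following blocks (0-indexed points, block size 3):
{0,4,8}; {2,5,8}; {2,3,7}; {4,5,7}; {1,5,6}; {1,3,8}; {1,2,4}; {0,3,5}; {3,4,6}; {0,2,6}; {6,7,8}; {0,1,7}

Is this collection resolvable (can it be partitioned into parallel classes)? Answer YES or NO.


v = 9, block size k = 3, number of blocks = 12.
For resolvability, blocks must partition into parallel classes of size v/k = 3.
Total blocks must therefore be a multiple of 3: 12 = 3·4 + 0 ⇒ divisible ✓.
Greedy packing gives 4 candidate class(es). Each should be a full parallel class (size 3, covers all 9 points).
  Class 1 (3 blocks): {0,4,8}; {2,3,7}; {1,5,6}. Points covered: [0, 1, 2, 3, 4, 5, 6, 7, 8].
  Class 2 (3 blocks): {2,5,8}; {3,4,6}; {0,1,7}. Points covered: [0, 1, 2, 3, 4, 5, 6, 7, 8].
  Class 3 (3 blocks): {4,5,7}; {1,3,8}; {0,2,6}. Points covered: [0, 1, 2, 3, 4, 5, 6, 7, 8].
  Class 4 (3 blocks): {1,2,4}; {0,3,5}; {6,7,8}. Points covered: [0, 1, 2, 3, 4, 5, 6, 7, 8].
All classes full (size 3)? YES. All classes cover every point? YES.
Resolvable? YES.

YES


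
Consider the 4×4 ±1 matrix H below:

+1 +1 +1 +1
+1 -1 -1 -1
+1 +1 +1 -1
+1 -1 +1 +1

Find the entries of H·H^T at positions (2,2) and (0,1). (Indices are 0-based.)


Row 0 of H: [1, 1, 1, 1].
Row 1 of H: [1, -1, -1, -1].
Row 2 of H: [1, 1, 1, -1].
(H·H^T)[2][2] = Σ_j H[2][j]·H[2][j] = (1)² + (1)² + (1)² + (-1)² = 1 + 1 + 1 + 1 = 4.
(H·H^T)[0][1] = Σ_j H[0][j]·H[1][j] = (1)·(1) + (1)·(-1) + (1)·(-1) + (1)·(-1) = 1 + -1 + -1 + -1 = -2.
Rows 0 and 1 are not orthogonal (dot product = -2 ≠ 0), so H is not a Hadamard matrix.

(2,2) entry = 4; (0,1) entry = -2.


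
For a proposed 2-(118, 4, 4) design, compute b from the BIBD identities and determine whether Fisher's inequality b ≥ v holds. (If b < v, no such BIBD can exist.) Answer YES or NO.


b = λv(v − 1)/(k(k − 1)) = 4·118·117/(4·3) = 55224/12 = 4602.
Compare with v = 118: b ≥ v, so Fisher's inequality holds.

YES


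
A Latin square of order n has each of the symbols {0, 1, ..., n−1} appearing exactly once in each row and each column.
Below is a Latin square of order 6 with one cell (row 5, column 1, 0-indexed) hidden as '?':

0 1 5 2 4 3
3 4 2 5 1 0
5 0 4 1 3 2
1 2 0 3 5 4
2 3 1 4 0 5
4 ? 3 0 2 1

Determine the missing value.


Row 5 contains symbols [0, 1, 2, 3, 4] — missing [5].
Column 1 contains symbols [0, 1, 2, 3, 4] — missing [5].
The missing symbol must appear in both missing sets; intersection = [5].
Therefore the hidden value is 5.

Missing value = 5.


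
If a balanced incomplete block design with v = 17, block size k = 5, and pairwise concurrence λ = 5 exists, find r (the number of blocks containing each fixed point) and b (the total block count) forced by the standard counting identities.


Any 2-(v, k, λ) BIBD satisfies two necessary conditions:
  (i)  Each point sits in r blocks, and counting incidences through any fixed point gives r(k − 1) = λ(v − 1), so r = λ(v − 1)/(k − 1).
  (ii) Total incidences bk = vr, so b = vr/k.
Step 1: r = λ(v − 1)/(k − 1) = 5·(17 − 1)/(5 − 1) = 5·16/4 = 80/4 = 20.
Step 2: b = vr/k = 17·20/5 = 340/5 = 68.
Check integrality: r = 20 ∈ Z ✓, b = 68 ∈ Z ✓.
(These identities are necessary conditions: they determine r and b for any design with these parameters, but do not by themselves prove that one exists.)

r = 20, b = 68.


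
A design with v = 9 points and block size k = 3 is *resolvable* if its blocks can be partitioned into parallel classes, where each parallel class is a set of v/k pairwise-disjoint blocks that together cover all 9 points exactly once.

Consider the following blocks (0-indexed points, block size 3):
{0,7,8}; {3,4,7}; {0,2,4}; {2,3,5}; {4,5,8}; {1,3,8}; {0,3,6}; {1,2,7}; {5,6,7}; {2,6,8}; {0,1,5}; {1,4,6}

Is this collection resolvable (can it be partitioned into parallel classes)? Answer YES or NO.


v = 9, block size k = 3, number of blocks = 12.
For resolvability, blocks must partition into parallel classes of size v/k = 3.
Total blocks must therefore be a multiple of 3: 12 = 3·4 + 0 ⇒ divisible ✓.
Greedy packing gives 4 candidate class(es). Each should be a full parallel class (size 3, covers all 9 points).
  Class 1 (3 blocks): {0,7,8}; {2,3,5}; {1,4,6}. Points covered: [0, 1, 2, 3, 4, 5, 6, 7, 8].
  Class 2 (3 blocks): {3,4,7}; {2,6,8}; {0,1,5}. Points covered: [0, 1, 2, 3, 4, 5, 6, 7, 8].
  Class 3 (3 blocks): {0,2,4}; {1,3,8}; {5,6,7}. Points covered: [0, 1, 2, 3, 4, 5, 6, 7, 8].
  Class 4 (3 blocks): {4,5,8}; {0,3,6}; {1,2,7}. Points covered: [0, 1, 2, 3, 4, 5, 6, 7, 8].
All classes full (size 3)? YES. All classes cover every point? YES.
Resolvable? YES.

YES


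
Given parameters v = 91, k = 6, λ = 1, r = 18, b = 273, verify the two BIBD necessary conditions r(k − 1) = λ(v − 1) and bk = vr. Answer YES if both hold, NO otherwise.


Condition (i): r(k − 1) = 18·5 = 90; λ(v − 1) = 1·90 = 90. Match? YES.
Condition (ii): bk = 273·6 = 1638; vr = 91·18 = 1638. Match? YES.
Both conditions hold? YES.

YES


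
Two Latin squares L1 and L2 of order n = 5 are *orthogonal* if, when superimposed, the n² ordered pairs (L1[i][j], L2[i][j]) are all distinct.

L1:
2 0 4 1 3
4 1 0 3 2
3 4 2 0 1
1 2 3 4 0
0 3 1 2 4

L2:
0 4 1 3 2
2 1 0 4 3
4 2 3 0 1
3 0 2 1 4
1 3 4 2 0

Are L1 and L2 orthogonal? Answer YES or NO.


Form the n² = 25 superimposed pairs (L1[i][j], L2[i][j]), row by row (rows and columns indexed from 0):
row 0: (2,0) (0,4) (4,1) (1,3) (3,2)
row 1: (4,2) (1,1) (0,0) (3,4) (2,3)
row 2: (3,4) (4,2) (2,3) (0,0) (1,1)
row 3: (1,3) (2,0) (3,2) (4,1) (0,4)
row 4: (0,1) (3,3) (1,4) (2,2) (4,0)
Orthogonality requires all 25 pairs distinct.
But the pair (3,4) repeats: cell (1,3) has L1 = 3, L2 = 4, and cell (2,0) has L1 = 3, L2 = 4.
A repeated pair means some other pair never occurs (only 15 distinct pairs out of 25), so the squares are not orthogonal.
Conclusion: NO.

NO


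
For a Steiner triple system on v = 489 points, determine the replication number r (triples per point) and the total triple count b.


An STS(v) is a 2-(v, 3, 1) BIBD: block size k = 3, λ = 1.
Replication: r(k − 1) = λ(v − 1) ⇒ r·2 = 489 − 1 = 488 ⇒ r = 244.
Block count: b = v(v − 1)/6 = 489·488/6 = 238632/6 = 39772.

r = 244, b = 39772.


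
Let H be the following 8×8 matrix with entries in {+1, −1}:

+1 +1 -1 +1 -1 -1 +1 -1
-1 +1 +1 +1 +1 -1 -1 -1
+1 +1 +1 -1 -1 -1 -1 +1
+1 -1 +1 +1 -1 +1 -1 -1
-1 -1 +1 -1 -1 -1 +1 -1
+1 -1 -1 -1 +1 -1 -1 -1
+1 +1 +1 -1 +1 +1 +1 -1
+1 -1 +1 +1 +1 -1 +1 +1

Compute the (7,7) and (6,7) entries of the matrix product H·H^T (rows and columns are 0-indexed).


Row 6 of H: [1, 1, 1, -1, 1, 1, 1, -1].
Row 7 of H: [1, -1, 1, 1, 1, -1, 1, 1].
(H·H^T)[7][7] = Σ_j H[7][j]·H[7][j] = (1)² + (-1)² + (1)² + (1)² + (1)² + (-1)² + (1)² + (1)² = 1 + 1 + 1 + 1 + 1 + 1 + 1 + 1 = 8.
(H·H^T)[6][7] = Σ_j H[6][j]·H[7][j] = (1)·(1) + (1)·(-1) + (1)·(1) + (-1)·(1) + (1)·(1) + (1)·(-1) + (1)·(1) + (-1)·(1) = 1 + -1 + 1 + -1 + 1 + -1 + 1 + -1 = 0.
So rows 6 and 7 are orthogonal; the diagonal entry equals n = 8.

(7,7) entry = 8; (6,7) entry = 0.


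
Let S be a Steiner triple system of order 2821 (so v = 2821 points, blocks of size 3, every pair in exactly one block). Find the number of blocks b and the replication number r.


An STS(v) is a 2-(v, 3, 1) BIBD: block size k = 3, λ = 1.
Replication: r(k − 1) = λ(v − 1) ⇒ r·2 = 2821 − 1 = 2820 ⇒ r = 1410.
Block count: bk = vr ⇒ b·3 = 2821·1410 = 3977610 ⇒ b = 1325870.
(Check via b = v(v − 1)/6 = 2821·2820/6 = 7955220/6 = 1325870.)

r = 1410, b = 1325870.


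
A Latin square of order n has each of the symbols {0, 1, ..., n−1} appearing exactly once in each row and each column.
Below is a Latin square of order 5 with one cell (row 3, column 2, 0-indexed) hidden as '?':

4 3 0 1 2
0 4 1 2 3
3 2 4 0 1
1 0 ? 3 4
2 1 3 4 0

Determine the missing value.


Row 3 contains symbols [0, 1, 3, 4] — missing [2].
Column 2 contains symbols [0, 1, 3, 4] — missing [2].
The missing symbol must appear in both missing sets; intersection = [2].
Therefore the hidden value is 2.

Missing value = 2.


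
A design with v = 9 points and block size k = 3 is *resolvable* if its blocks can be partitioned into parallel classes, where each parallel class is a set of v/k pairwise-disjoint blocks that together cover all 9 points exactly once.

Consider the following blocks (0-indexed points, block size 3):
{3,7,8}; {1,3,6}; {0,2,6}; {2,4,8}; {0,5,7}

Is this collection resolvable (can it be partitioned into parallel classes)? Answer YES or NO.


v = 9, block size k = 3, number of blocks = 5.
For resolvability, blocks must partition into parallel classes of size v/k = 3.
Total blocks must therefore be a multiple of 3: 5 = 3·1 + 2 ⇒ not divisible ✗.
Resolvable? NO.

NO


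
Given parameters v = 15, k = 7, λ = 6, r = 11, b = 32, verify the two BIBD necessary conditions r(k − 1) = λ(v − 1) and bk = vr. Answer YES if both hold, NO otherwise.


Condition (i): r(k − 1) = 11·6 = 66; λ(v − 1) = 6·14 = 84. Match? NO.
Condition (ii): bk = 32·7 = 224; vr = 15·11 = 165. Match? NO.
Both conditions hold? NO.

NO


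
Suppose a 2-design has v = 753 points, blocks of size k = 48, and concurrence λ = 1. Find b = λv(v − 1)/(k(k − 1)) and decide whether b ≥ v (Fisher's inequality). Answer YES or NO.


r = λ(v − 1)/(k − 1) = 1·752/47 = 16.
b = vr/k = 753·16/48 = 251.
Fisher's inequality: b ≥ v ⇔ 251 ≥ 753? NO.

NO


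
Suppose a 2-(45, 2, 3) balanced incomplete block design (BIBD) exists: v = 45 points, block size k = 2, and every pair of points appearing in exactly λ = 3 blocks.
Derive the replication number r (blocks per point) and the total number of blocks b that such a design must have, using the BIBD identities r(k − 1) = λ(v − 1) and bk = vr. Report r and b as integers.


Any 2-(v, k, λ) BIBD satisfies two necessary conditions:
  (i)  Each point sits in r blocks, and counting incidences through any fixed point gives r(k − 1) = λ(v − 1), so r = λ(v − 1)/(k − 1).
  (ii) Total incidences bk = vr, so b = vr/k.
Step 1: r = λ(v − 1)/(k − 1) = 3·(45 − 1)/(2 − 1) = 3·44/1 = 132/1 = 132.
Step 2: b = vr/k = 45·132/2 = 5940/2 = 2970.
Check integrality: r = 132 ∈ Z ✓, b = 2970 ∈ Z ✓.
(These identities are necessary conditions: they determine r and b for any design with these parameters, but do not by themselves prove that one exists.)

r = 132, b = 2970.


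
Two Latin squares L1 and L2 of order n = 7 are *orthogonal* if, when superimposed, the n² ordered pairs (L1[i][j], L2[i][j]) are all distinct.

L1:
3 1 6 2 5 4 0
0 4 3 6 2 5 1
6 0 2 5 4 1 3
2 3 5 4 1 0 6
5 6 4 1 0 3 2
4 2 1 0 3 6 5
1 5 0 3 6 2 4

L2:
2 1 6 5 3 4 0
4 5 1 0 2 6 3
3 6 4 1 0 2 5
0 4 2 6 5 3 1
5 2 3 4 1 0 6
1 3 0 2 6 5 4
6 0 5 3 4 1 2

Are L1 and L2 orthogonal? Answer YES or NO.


Form the n² = 49 superimposed pairs (L1[i][j], L2[i][j]), row by row (rows and columns indexed from 0):
row 0: (3,2) (1,1) (6,6) (2,5) (5,3) (4,4) (0,0)
row 1: (0,4) (4,5) (3,1) (6,0) (2,2) (5,6) (1,3)
row 2: (6,3) (0,6) (2,4) (5,1) (4,0) (1,2) (3,5)
row 3: (2,0) (3,4) (5,2) (4,6) (1,5) (0,3) (6,1)
row 4: (5,5) (6,2) (4,3) (1,4) (0,1) (3,0) (2,6)
row 5: (4,1) (2,3) (1,0) (0,2) (3,6) (6,5) (5,4)
row 6: (1,6) (5,0) (0,5) (3,3) (6,4) (2,1) (4,2)
Orthogonality requires all 49 pairs distinct.
Check by first coordinate: for each symbol s of L1, list the L2 entries in the n cells where L1 = s; they must all differ.
  L1 = 0: L2 entries (in reading order) 0, 4, 6, 3, 1, 2, 5 — all 7 distinct ✓
  L1 = 1: L2 entries (in reading order) 1, 3, 2, 5, 4, 0, 6 — all 7 distinct ✓
  L1 = 2: L2 entries (in reading order) 5, 2, 4, 0, 6, 3, 1 — all 7 distinct ✓
  L1 = 3: L2 entries (in reading order) 2, 1, 5, 4, 0, 6, 3 — all 7 distinct ✓
  L1 = 4: L2 entries (in reading order) 4, 5, 0, 6, 3, 1, 2 — all 7 distinct ✓
  L1 = 5: L2 entries (in reading order) 3, 6, 1, 2, 5, 4, 0 — all 7 distinct ✓
  L1 = 6: L2 entries (in reading order) 6, 0, 3, 1, 2, 5, 4 — all 7 distinct ✓
Every symbol of L1 meets every symbol of L2 exactly once, so all 49 pairs are distinct (49 of 49).
Conclusion: YES.

YES


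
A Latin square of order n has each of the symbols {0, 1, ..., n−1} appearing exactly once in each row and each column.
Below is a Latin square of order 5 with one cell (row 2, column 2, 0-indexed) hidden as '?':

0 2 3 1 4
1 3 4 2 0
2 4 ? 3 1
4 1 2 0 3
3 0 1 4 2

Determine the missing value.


Row 2 contains symbols [1, 2, 3, 4] — missing [0].
Column 2 contains symbols [1, 2, 3, 4] — missing [0].
The missing symbol must appear in both missing sets; intersection = [0].
Therefore the hidden value is 0.

Missing value = 0.


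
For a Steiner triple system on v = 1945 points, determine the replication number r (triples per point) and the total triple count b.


An STS(v) is a 2-(v, 3, 1) BIBD: block size k = 3, λ = 1.
Replication: r(k − 1) = λ(v − 1) ⇒ r·2 = 1945 − 1 = 1944 ⇒ r = 972.
Block count: bk = vr ⇒ b·3 = 1945·972 = 1890540 ⇒ b = 630180.
(Check via b = v(v − 1)/6 = 1945·1944/6 = 3781080/6 = 630180.)

r = 972, b = 630180.
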